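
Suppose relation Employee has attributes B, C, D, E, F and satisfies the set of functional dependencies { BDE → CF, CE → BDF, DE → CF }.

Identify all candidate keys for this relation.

{C, E}; {D, E}

Attribute E never appears on the right-hand side of any dependency, so E must belong to every candidate key.
{E}⁺ = {E}, which is not all of the schema, so we must add further attributes.
{C, E}⁺: CE→BDF adds B, D, F → {B, C, D, E, F}.
{D, E}⁺: DE→CF adds C, F; CE→BDF adds B → {B, C, D, E, F}.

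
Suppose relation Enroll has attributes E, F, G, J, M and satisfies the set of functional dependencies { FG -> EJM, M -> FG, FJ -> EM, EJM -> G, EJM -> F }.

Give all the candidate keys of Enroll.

{M}, {F, G}, {F, J}

{M}⁺: M→FG adds F, G; FG→EJM adds E, J → {E, F, G, J, M}.
{F, G}⁺: FG→EJM adds E, J, M → {E, F, G, J, M}. Minimal: {G}⁺ = {G}; {F}⁺ = {F} — none reach the full schema.
{F, J}⁺: FJ→EM adds E, M; EJM→G adds G → {E, F, G, J, M}. Minimal: {J}⁺ = {J}; {F}⁺ = {F} — none reach the full schema.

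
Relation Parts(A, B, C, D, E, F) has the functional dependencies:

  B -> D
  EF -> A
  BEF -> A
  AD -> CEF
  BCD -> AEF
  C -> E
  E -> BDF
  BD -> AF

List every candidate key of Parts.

{B}⁺: B→D adds D; BD→AF adds A, F; AD→CEF adds C, E → {A, B, C, D, E, F}.
{C}⁺: C→E adds E; E→BDF adds B, D, F; BD→AF adds A → {A, B, C, D, E, F}.
{E}⁺: E→BDF adds B, D, F; BD→AF adds A; AD→CEF adds C → {A, B, C, D, E, F}.
{A, D}⁺: AD→CEF adds C, E, F; E→BDF adds B → {A, B, C, D, E, F}. Minimal: {D}⁺ = {D}; {A}⁺ = {A} — none reach the full schema.

B, C, E, AD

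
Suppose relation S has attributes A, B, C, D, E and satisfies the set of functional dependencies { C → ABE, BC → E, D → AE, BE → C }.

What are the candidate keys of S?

Attribute D never appears on the right-hand side of any dependency, so D must belong to every candidate key.
{D}⁺ = {A, D, E}, which is not all of the schema, so we must add further attributes.
{B, D}⁺: D→AE adds A, E; BE→C adds C → {A, B, C, D, E}. Minimal: {D}⁺ = {A, D, E}; {B}⁺ = {B} — none reach the full schema.
{C, D}⁺: C→ABE adds A, B, E → {A, B, C, D, E}. Minimal: {D}⁺ = {A, D, E}; {C}⁺ = {A, B, C, E} — none reach the full schema.
Any other superkey contains one of these as a subset, so there are no further candidate keys.

{B, D}, {C, D}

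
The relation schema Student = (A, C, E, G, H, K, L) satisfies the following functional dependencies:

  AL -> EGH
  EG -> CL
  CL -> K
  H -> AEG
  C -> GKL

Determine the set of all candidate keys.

{H}; {A, C}; {A, L}; {A, E, G}

{H}⁺: H→AEG adds A, E, G; EG→CL adds C, L; CL→K adds K → {A, C, E, G, H, K, L}.
{A, C}⁺: C→GKL adds G, K, L; AL→EGH adds E, H → {A, C, E, G, H, K, L}. Minimal: {C}⁺ = {C, G, K, L}; {A}⁺ = {A} — none reach the full schema.
{A, L}⁺: AL→EGH adds E, G, H; EG→CL adds C; CL→K adds K → {A, C, E, G, H, K, L}. Minimal: {L}⁺ = {L}; {A}⁺ = {A} — none reach the full schema.
{A, E, G}⁺: EG→CL adds C, L; CL→K adds K; AL→EGH adds H → {A, C, E, G, H, K, L}. Minimal: {E, G}⁺ = {C, E, G, K, L}; {A, G}⁺ = {A, G}; {A, E}⁺ = {A, E} — none reach the full schema.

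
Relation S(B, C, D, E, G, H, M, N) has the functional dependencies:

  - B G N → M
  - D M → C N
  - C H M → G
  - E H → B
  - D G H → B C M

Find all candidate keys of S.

DEGH, DEHM

Attributes D, E, H never appear on any right-hand side, so every candidate key must contain {D, E, H}.
{D, E, H}⁺ = {B, D, E, H}, which is not all of the schema, so we must add further attributes.
{D, E, G, H}⁺: EH→B adds B; DGH→BCM adds C, M; DM→CN adds N → {B, C, D, E, G, H, M, N}.
{D, E, H, M}⁺: DM→CN adds C, N; CHM→G adds G; EH→B adds B → {B, C, D, E, G, H, M, N}.
Any other superkey contains one of these as a subset, so there are no further candidate keys.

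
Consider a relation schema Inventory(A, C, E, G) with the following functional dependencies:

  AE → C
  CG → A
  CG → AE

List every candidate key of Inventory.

Attribute G never appears on the right-hand side of any dependency, so G must belong to every candidate key.
{G}⁺ = {G}, which is not all of the schema, so we must add further attributes.
{C, G}⁺: CG→A adds A; CG→AE adds E → {A, C, E, G}.
{A, E, G}⁺: AE→C adds C → {A, C, E, G}.
Any other superkey contains one of these as a subset, so there are no further candidate keys.

{C, G}, {A, E, G}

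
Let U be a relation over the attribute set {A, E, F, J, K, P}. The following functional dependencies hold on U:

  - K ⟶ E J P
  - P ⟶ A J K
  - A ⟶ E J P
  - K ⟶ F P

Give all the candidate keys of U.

(A), (K), (P)

{A}⁺: A→EJP adds E, J, P; P→AJK adds K; K→FP adds F → {A, E, F, J, K, P}.
{K}⁺: K→EJP adds E, J, P; P→AJK adds A; K→FP adds F → {A, E, F, J, K, P}.
{P}⁺: P→AJK adds A, J, K; A→EJP adds E; K→FP adds F → {A, E, F, J, K, P}.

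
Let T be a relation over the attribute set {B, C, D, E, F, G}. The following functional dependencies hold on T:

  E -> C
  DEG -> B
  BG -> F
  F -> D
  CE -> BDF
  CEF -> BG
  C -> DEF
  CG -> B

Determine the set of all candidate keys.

{C}, {E}

{C}⁺: C→DEF adds D, E, F; CE→BDF adds B; CEF→BG adds G → {B, C, D, E, F, G}.
{E}⁺: E→C adds C; CE→BDF adds B, D, F; CEF→BG adds G → {B, C, D, E, F, G}.
Any other superkey contains one of these as a subset, so there are no further candidate keys.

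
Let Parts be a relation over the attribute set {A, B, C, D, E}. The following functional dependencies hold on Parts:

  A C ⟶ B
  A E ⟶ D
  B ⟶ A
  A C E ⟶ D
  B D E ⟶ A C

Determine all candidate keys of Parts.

BE; ACE

Attribute E never appears on the right-hand side of any dependency, so E must belong to every candidate key.
{E}⁺ = {E}, which is not all of the schema, so we must add further attributes.
{B, E}⁺: B→A adds A; AE→D adds D; BDE→AC adds C → {A, B, C, D, E}. Minimal: {E}⁺ = {E}; {B}⁺ = {A, B} — none reach the full schema.
{A, C, E}⁺: AC→B adds B; AE→D adds D → {A, B, C, D, E}. Minimal: {C, E}⁺ = {C, E}; {A, E}⁺ = {A, D, E}; {A, C}⁺ = {A, B, C} — none reach the full schema.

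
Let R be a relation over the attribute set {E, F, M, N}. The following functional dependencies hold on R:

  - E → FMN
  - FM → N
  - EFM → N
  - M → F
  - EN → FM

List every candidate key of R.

{E}

Attribute E never appears on the right-hand side of any dependency, so E must belong to every candidate key.
{E}⁺ = {E, F, M, N}, which is all of the schema, so {E} is the only candidate key.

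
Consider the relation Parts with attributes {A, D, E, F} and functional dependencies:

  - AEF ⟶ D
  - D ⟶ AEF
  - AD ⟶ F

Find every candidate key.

(D); (A, E, F)

{D}⁺: D→AEF adds A, E, F → {A, D, E, F}.
{A, E, F}⁺: AEF→D adds D → {A, D, E, F}. Minimal: {E, F}⁺ = {E, F}; {A, F}⁺ = {A, F}; {A, E}⁺ = {A, E} — none reach the full schema.
Any other superkey contains one of these as a subset, so there are no further candidate keys.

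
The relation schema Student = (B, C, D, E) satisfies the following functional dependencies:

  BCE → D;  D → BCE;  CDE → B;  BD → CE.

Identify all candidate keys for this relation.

{D}, {B, C, E}

{D}⁺: D→BCE adds B, C, E → {B, C, D, E}.
{B, C, E}⁺: BCE→D adds D → {B, C, D, E}.
Any other superkey contains one of these as a subset, so there are no further candidate keys.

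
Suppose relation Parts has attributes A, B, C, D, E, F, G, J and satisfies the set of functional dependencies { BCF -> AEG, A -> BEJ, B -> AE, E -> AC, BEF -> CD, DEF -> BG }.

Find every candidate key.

Attribute F never appears on the right-hand side of any dependency, so F must belong to every candidate key.
{F}⁺ = {F}, which is not all of the schema, so we must add further attributes.
{A, F}⁺: A→BEJ adds B, E, J; E→AC adds C; BEF→CD adds D; DEF→BG adds G → {A, B, C, D, E, F, G, J}. Minimal: {F}⁺ = {F}; {A}⁺ = {A, B, C, E, J} — none reach the full schema.
{B, F}⁺: B→AE adds A, E; E→AC adds C; BEF→CD adds D; DEF→BG adds G; A→BEJ adds J → {A, B, C, D, E, F, G, J}. Minimal: {F}⁺ = {F}; {B}⁺ = {A, B, C, E, J} — none reach the full schema.
{E, F}⁺: E→AC adds A, C; A→BEJ adds B, J; BEF→CD adds D; DEF→BG adds G → {A, B, C, D, E, F, G, J}. Minimal: {F}⁺ = {F}; {E}⁺ = {A, B, C, E, J} — none reach the full schema.
Any other superkey contains one of these as a subset, so there are no further candidate keys.

{A, F}, {B, F}, {E, F}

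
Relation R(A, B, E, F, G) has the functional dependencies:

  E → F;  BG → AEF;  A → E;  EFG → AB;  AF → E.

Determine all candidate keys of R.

{A, G}, {B, G}, {E, G}

Attribute G never appears on the right-hand side of any dependency, so G must belong to every candidate key.
{G}⁺ = {G}, which is not all of the schema, so we must add further attributes.
{A, G}⁺: A→E adds E; E→F adds F; EFG→AB adds B → {A, B, E, F, G}.
{B, G}⁺: BG→AEF adds A, E, F → {A, B, E, F, G}.
{E, G}⁺: E→F adds F; EFG→AB adds A, B → {A, B, E, F, G}.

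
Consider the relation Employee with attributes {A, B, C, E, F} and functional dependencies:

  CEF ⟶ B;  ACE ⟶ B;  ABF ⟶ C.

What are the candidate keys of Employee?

{A, B, E, F}, {A, C, E, F}

Attributes A, E, F never appear on any right-hand side, so every candidate key must contain {A, E, F}.
{A, E, F}⁺ = {A, E, F}, which is not all of the schema, so we must add further attributes.
{A, B, E, F}⁺: ABF→C adds C → {A, B, C, E, F}. Minimal: {B, E, F}⁺ = {B, E, F}; {A, E, F}⁺ = {A, E, F}; {A, B, F}⁺ = {A, B, C, F}; … — none reach the full schema.
{A, C, E, F}⁺: CEF→B adds B → {A, B, C, E, F}. Minimal: {C, E, F}⁺ = {B, C, E, F}; {A, E, F}⁺ = {A, E, F}; {A, C, F}⁺ = {A, C, F}; … — none reach the full schema.
Any other superkey contains one of these as a subset, so there are no further candidate keys.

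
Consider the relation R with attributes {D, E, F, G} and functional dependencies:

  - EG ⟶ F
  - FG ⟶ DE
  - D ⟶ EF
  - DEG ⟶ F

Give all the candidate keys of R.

(D, G), (E, G), (F, G)

{D, G}⁺: D→EF adds E, F → {D, E, F, G}. Minimal: {G}⁺ = {G}; {D}⁺ = {D, E, F} — none reach the full schema.
{E, G}⁺: EG→F adds F; FG→DE adds D → {D, E, F, G}. Minimal: {G}⁺ = {G}; {E}⁺ = {E} — none reach the full schema.
{F, G}⁺: FG→DE adds D, E → {D, E, F, G}. Minimal: {G}⁺ = {G}; {F}⁺ = {F} — none reach the full schema.
Any other superkey contains one of these as a subset, so there are no further candidate keys.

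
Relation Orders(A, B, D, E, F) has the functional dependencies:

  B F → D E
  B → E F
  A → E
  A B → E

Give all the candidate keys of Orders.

{A, B}

Attributes A, B never appear on any right-hand side, so every candidate key must contain {A, B}.
{A, B}⁺ = {A, B, D, E, F}, which is all of the schema, so {A, B} is the only candidate key.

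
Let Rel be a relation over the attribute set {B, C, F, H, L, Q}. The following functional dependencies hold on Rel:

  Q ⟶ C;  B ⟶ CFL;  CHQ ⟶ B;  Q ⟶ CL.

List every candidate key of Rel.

{H, Q}⁺: Q→C adds C; CHQ→B adds B; Q→CL adds L; B→CFL adds F → {B, C, F, H, L, Q}.
No other minimal superkey exists.

(H, Q)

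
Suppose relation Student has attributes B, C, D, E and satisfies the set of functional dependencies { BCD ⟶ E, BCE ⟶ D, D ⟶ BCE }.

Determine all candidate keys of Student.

{D}⁺: D→BCE adds B, C, E → {B, C, D, E}.
{B, C, E}⁺: BCE→D adds D → {B, C, D, E}. Minimal: {C, E}⁺ = {C, E}; {B, E}⁺ = {B, E}; {B, C}⁺ = {B, C} — none reach the full schema.
Any other superkey contains one of these as a subset, so there are no further candidate keys.

(D); (B, C, E)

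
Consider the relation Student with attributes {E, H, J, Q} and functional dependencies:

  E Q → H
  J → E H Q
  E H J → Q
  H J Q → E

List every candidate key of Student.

{J}

Attribute J never appears on the right-hand side of any dependency, so J must belong to every candidate key.
{J}⁺ = {E, H, J, Q}, which is all of the schema, so {J} is the only candidate key.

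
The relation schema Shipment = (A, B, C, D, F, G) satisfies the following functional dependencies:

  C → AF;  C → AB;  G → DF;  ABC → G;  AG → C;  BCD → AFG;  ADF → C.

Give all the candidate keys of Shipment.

(C), (A, G), (A, D, F)

{C}⁺: C→AF adds A, F; C→AB adds B; ABC→G adds G; G→DF adds D → {A, B, C, D, F, G}.
{A, G}⁺: G→DF adds D, F; AG→C adds C; C→AB adds B → {A, B, C, D, F, G}. Minimal: {G}⁺ = {D, F, G}; {A}⁺ = {A} — none reach the full schema.
{A, D, F}⁺: ADF→C adds C; C→AB adds B; ABC→G adds G → {A, B, C, D, F, G}. Minimal: {D, F}⁺ = {D, F}; {A, F}⁺ = {A, F}; {A, D}⁺ = {A, D} — none reach the full schema.
Any other superkey contains one of these as a subset, so there are no further candidate keys.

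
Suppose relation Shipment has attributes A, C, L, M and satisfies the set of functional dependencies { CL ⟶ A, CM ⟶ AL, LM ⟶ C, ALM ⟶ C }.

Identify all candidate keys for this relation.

(C, M); (L, M)

Attribute M never appears on the right-hand side of any dependency, so M must belong to every candidate key.
{M}⁺ = {M}, which is not all of the schema, so we must add further attributes.
{C, M}⁺: CM→AL adds A, L → {A, C, L, M}. Minimal: {M}⁺ = {M}; {C}⁺ = {C} — none reach the full schema.
{L, M}⁺: LM→C adds C; CL→A adds A → {A, C, L, M}. Minimal: {M}⁺ = {M}; {L}⁺ = {L} — none reach the full schema.
Any other superkey contains one of these as a subset, so there are no further candidate keys.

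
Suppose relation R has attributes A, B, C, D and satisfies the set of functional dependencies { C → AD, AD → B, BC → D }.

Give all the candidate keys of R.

Attribute C never appears on the right-hand side of any dependency, so C must belong to every candidate key.
{C}⁺ = {A, B, C, D}, which is all of the schema, so {C} is the only candidate key.

C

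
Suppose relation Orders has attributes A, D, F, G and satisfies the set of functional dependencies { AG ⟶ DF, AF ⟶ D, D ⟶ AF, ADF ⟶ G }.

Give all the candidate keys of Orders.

(D); (A, F); (A, G)

{D}⁺: D→AF adds A, F; ADF→G adds G → {A, D, F, G}.
{A, F}⁺: AF→D adds D; ADF→G adds G → {A, D, F, G}.
{A, G}⁺: AG→DF adds D, F → {A, D, F, G}.
Any other superkey contains one of these as a subset, so there are no further candidate keys.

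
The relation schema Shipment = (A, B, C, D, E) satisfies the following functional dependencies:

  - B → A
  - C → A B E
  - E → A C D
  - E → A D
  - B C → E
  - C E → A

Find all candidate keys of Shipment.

(C); (E)

{C}⁺: C→ABE adds A, B, E; E→ACD adds D → {A, B, C, D, E}.
{E}⁺: E→ACD adds A, C, D; C→ABE adds B → {A, B, C, D, E}.
Any other superkey contains one of these as a subset, so there are no further candidate keys.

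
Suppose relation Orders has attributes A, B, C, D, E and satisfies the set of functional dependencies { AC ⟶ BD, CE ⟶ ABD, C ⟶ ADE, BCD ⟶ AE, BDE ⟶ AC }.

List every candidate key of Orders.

{C}⁺: C→ADE adds A, D, E; AC→BD adds B → {A, B, C, D, E}.
{B, D, E}⁺: BDE→AC adds A, C → {A, B, C, D, E}. Minimal: {D, E}⁺ = {D, E}; {B, E}⁺ = {B, E}; {B, D}⁺ = {B, D} — none reach the full schema.
Any other superkey contains one of these as a subset, so there are no further candidate keys.

(C), (B, D, E)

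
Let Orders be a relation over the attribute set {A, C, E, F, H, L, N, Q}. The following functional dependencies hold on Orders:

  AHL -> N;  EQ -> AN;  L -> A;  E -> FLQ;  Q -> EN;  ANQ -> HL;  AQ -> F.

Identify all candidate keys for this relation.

{C, E}; {C, Q}

Attribute C never appears on the right-hand side of any dependency, so C must belong to every candidate key.
{C}⁺ = {C}, which is not all of the schema, so we must add further attributes.
{C, E}⁺: E→FLQ adds F, L, Q; Q→EN adds N; EQ→AN adds A; ANQ→HL adds H → {A, C, E, F, H, L, N, Q}. Minimal: {E}⁺ = {A, E, F, H, L, N, Q}; {C}⁺ = {C} — none reach the full schema.
{C, Q}⁺: Q→EN adds E, N; EQ→AN adds A; E→FLQ adds F, L; ANQ→HL adds H → {A, C, E, F, H, L, N, Q}. Minimal: {Q}⁺ = {A, E, F, H, L, N, Q}; {C}⁺ = {C} — none reach the full schema.
Any other superkey contains one of these as a subset, so there are no further candidate keys.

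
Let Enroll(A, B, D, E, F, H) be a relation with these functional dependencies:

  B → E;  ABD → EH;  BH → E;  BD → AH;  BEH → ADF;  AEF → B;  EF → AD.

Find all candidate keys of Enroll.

{B, D}⁺: B→E adds E; BD→AH adds A, H; BEH→ADF adds F → {A, B, D, E, F, H}. Minimal: {D}⁺ = {D}; {B}⁺ = {B, E} — none reach the full schema.
{B, F}⁺: B→E adds E; EF→AD adds A, D; ABD→EH adds H → {A, B, D, E, F, H}. Minimal: {F}⁺ = {F}; {B}⁺ = {B, E} — none reach the full schema.
{B, H}⁺: B→E adds E; BEH→ADF adds A, D, F → {A, B, D, E, F, H}. Minimal: {H}⁺ = {H}; {B}⁺ = {B, E} — none reach the full schema.
{E, F}⁺: EF→AD adds A, D; AEF→B adds B; ABD→EH adds H → {A, B, D, E, F, H}. Minimal: {F}⁺ = {F}; {E}⁺ = {E} — none reach the full schema.

(B, D), (B, F), (B, H), (E, F)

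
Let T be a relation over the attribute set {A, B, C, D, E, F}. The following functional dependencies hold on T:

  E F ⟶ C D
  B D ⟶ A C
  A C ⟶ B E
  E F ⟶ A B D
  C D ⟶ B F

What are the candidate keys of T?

{B, D}⁺: BD→AC adds A, C; AC→BE adds E; CD→BF adds F → {A, B, C, D, E, F}. Minimal: {D}⁺ = {D}; {B}⁺ = {B} — none reach the full schema.
{C, D}⁺: CD→BF adds B, F; BD→AC adds A; AC→BE adds E → {A, B, C, D, E, F}. Minimal: {D}⁺ = {D}; {C}⁺ = {C} — none reach the full schema.
{E, F}⁺: EF→CD adds C, D; EF→ABD adds A, B → {A, B, C, D, E, F}. Minimal: {F}⁺ = {F}; {E}⁺ = {E} — none reach the full schema.
{A, C, F}⁺: AC→BE adds B, E; EF→ABD adds D → {A, B, C, D, E, F}. Minimal: {C, F}⁺ = {C, F}; {A, F}⁺ = {A, F}; {A, C}⁺ = {A, B, C, E} — none reach the full schema.
Any other superkey contains one of these as a subset, so there are no further candidate keys.

{B, D}, {C, D}, {E, F}, {A, C, F}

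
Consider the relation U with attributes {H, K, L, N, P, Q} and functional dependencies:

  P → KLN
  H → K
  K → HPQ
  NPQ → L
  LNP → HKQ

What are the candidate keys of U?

H; K; P

{H}⁺: H→K adds K; K→HPQ adds P, Q; P→KLN adds L, N → {H, K, L, N, P, Q}.
{K}⁺: K→HPQ adds H, P, Q; P→KLN adds L, N → {H, K, L, N, P, Q}.
{P}⁺: P→KLN adds K, L, N; K→HPQ adds H, Q → {H, K, L, N, P, Q}.
Any other superkey contains one of these as a subset, so there are no further candidate keys.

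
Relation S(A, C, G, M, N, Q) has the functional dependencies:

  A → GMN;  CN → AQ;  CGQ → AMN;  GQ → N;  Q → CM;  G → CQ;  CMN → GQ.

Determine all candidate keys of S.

{A}; {G}; {C, N}; {N, Q}

{A}⁺: A→GMN adds G, M, N; G→CQ adds C, Q → {A, C, G, M, N, Q}.
{G}⁺: G→CQ adds C, Q; CGQ→AMN adds A, M, N → {A, C, G, M, N, Q}.
{C, N}⁺: CN→AQ adds A, Q; Q→CM adds M; CMN→GQ adds G → {A, C, G, M, N, Q}. Minimal: {N}⁺ = {N}; {C}⁺ = {C} — none reach the full schema.
{N, Q}⁺: Q→CM adds C, M; CMN→GQ adds G; CN→AQ adds A → {A, C, G, M, N, Q}. Minimal: {Q}⁺ = {C, M, Q}; {N}⁺ = {N} — none reach the full schema.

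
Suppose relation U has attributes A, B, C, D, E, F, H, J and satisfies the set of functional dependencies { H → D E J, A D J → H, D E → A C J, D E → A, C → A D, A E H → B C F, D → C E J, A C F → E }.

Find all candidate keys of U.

(C), (D), (H)

{C}⁺: C→AD adds A, D; D→CEJ adds E, J; ADJ→H adds H; AEH→BCF adds B, F → {A, B, C, D, E, F, H, J}.
{D}⁺: D→CEJ adds C, E, J; DE→ACJ adds A; ADJ→H adds H; AEH→BCF adds B, F → {A, B, C, D, E, F, H, J}.
{H}⁺: H→DEJ adds D, E, J; DE→ACJ adds A, C; AEH→BCF adds B, F → {A, B, C, D, E, F, H, J}.
Any other superkey contains one of these as a subset, so there are no further candidate keys.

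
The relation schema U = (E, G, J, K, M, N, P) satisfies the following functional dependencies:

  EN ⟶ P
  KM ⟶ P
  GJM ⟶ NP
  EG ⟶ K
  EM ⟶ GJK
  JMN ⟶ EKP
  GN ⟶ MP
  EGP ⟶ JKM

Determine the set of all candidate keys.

{E, M}⁺: EM→GJK adds G, J, K; KM→P adds P; GJM→NP adds N → {E, G, J, K, M, N, P}.
{E, G, N}⁺: EN→P adds P; EG→K adds K; GN→MP adds M; EGP→JKM adds J → {E, G, J, K, M, N, P}.
{E, G, P}⁺: EG→K adds K; EGP→JKM adds J, M; GJM→NP adds N → {E, G, J, K, M, N, P}.
{G, J, M}⁺: GJM→NP adds N, P; JMN→EKP adds E, K → {E, G, J, K, M, N, P}.
{G, J, N}⁺: GN→MP adds M, P; JMN→EKP adds E, K → {E, G, J, K, M, N, P}.
{J, M, N}⁺: JMN→EKP adds E, K, P; EM→GJK adds G → {E, G, J, K, M, N, P}.

EM; EGN; EGP; GJM; GJN; JMN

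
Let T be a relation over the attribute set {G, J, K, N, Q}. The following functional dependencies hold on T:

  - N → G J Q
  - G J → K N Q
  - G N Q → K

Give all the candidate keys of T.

{N}, {G, J}

{N}⁺: N→GJQ adds G, J, Q; GJ→KNQ adds K → {G, J, K, N, Q}.
{G, J}⁺: GJ→KNQ adds K, N, Q → {G, J, K, N, Q}. Minimal: {J}⁺ = {J}; {G}⁺ = {G} — none reach the full schema.
Any other superkey contains one of these as a subset, so there are no further candidate keys.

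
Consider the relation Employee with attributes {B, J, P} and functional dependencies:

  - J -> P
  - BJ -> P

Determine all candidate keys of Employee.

{B, J}

Attributes B, J never appear on any right-hand side, so every candidate key must contain {B, J}.
{B, J}⁺ = {B, J, P}, which is all of the schema, so {B, J} is the only candidate key.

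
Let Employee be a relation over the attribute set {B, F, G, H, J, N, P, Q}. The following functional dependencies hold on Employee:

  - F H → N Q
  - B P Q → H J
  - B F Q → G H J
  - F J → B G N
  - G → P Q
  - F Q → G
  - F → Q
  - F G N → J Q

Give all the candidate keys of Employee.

Attribute F never appears on the right-hand side of any dependency, so F must belong to every candidate key.
{F}⁺ = {F, G, P, Q}, which is not all of the schema, so we must add further attributes.
{B, F}⁺: F→Q adds Q; BFQ→GHJ adds G, H, J; FJ→BGN adds N; G→PQ adds P → {B, F, G, H, J, N, P, Q}. Minimal: {F}⁺ = {F, G, P, Q}; {B}⁺ = {B} — none reach the full schema.
{F, H}⁺: FH→NQ adds N, Q; FQ→G adds G; FGN→JQ adds J; FJ→BGN adds B; G→PQ adds P → {B, F, G, H, J, N, P, Q}. Minimal: {H}⁺ = {H}; {F}⁺ = {F, G, P, Q} — none reach the full schema.
{F, J}⁺: FJ→BGN adds B, G, N; G→PQ adds P, Q; BPQ→HJ adds H → {B, F, G, H, J, N, P, Q}. Minimal: {J}⁺ = {J}; {F}⁺ = {F, G, P, Q} — none reach the full schema.
{F, N}⁺: F→Q adds Q; FQ→G adds G; FGN→JQ adds J; FJ→BGN adds B; G→PQ adds P; BPQ→HJ adds H → {B, F, G, H, J, N, P, Q}. Minimal: {N}⁺ = {N}; {F}⁺ = {F, G, P, Q} — none reach the full schema.

{B, F}, {F, H}, {F, J}, {F, N}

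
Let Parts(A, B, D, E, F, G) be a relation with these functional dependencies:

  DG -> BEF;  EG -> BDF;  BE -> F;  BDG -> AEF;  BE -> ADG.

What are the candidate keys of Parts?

{B, E}⁺: BE→F adds F; BE→ADG adds A, D, G → {A, B, D, E, F, G}. Minimal: {E}⁺ = {E}; {B}⁺ = {B} — none reach the full schema.
{D, G}⁺: DG→BEF adds B, E, F; BDG→AEF adds A → {A, B, D, E, F, G}. Minimal: {G}⁺ = {G}; {D}⁺ = {D} — none reach the full schema.
{E, G}⁺: EG→BDF adds B, D, F; BDG→AEF adds A → {A, B, D, E, F, G}. Minimal: {G}⁺ = {G}; {E}⁺ = {E} — none reach the full schema.
Any other superkey contains one of these as a subset, so there are no further candidate keys.

BE; DG; EG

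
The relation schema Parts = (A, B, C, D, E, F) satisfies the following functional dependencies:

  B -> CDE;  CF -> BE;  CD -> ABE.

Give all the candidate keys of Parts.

(B, F), (C, F)

Attribute F never appears on the right-hand side of any dependency, so F must belong to every candidate key.
{F}⁺ = {F}, which is not all of the schema, so we must add further attributes.
{B, F}⁺: B→CDE adds C, D, E; CD→ABE adds A → {A, B, C, D, E, F}.
{C, F}⁺: CF→BE adds B, E; B→CDE adds D; CD→ABE adds A → {A, B, C, D, E, F}.
Any other superkey contains one of these as a subset, so there are no further candidate keys.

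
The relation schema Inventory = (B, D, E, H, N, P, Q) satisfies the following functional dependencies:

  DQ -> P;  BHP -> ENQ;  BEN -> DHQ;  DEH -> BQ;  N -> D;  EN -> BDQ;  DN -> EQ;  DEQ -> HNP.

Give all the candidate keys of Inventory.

{N}⁺: N→D adds D; DN→EQ adds E, Q; DEQ→HNP adds H, P; DEH→BQ adds B → {B, D, E, H, N, P, Q}.
{B, H, P}⁺: BHP→ENQ adds E, N, Q; BEN→DHQ adds D → {B, D, E, H, N, P, Q}. Minimal: {H, P}⁺ = {H, P}; {B, P}⁺ = {B, P}; {B, H}⁺ = {B, H} — none reach the full schema.
{D, E, H}⁺: DEH→BQ adds B, Q; DEQ→HNP adds N, P → {B, D, E, H, N, P, Q}. Minimal: {E, H}⁺ = {E, H}; {D, H}⁺ = {D, H}; {D, E}⁺ = {D, E} — none reach the full schema.
{D, E, Q}⁺: DQ→P adds P; DEQ→HNP adds H, N; DEH→BQ adds B → {B, D, E, H, N, P, Q}. Minimal: {E, Q}⁺ = {E, Q}; {D, Q}⁺ = {D, P, Q}; {D, E}⁺ = {D, E} — none reach the full schema.
{B, D, H, Q}⁺: DQ→P adds P; BHP→ENQ adds E, N → {B, D, E, H, N, P, Q}. Minimal: {D, H, Q}⁺ = {D, H, P, Q}; {B, H, Q}⁺ = {B, H, Q}; {B, D, Q}⁺ = {B, D, P, Q}; … — none reach the full schema.

N, BHP, DEH, DEQ, BDHQ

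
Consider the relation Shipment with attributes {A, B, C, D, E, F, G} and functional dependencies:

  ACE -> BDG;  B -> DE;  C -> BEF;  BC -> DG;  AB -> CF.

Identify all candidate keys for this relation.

{A, B}, {A, C}

Attribute A never appears on the right-hand side of any dependency, so A must belong to every candidate key.
{A}⁺ = {A}, which is not all of the schema, so we must add further attributes.
{A, B}⁺: B→DE adds D, E; AB→CF adds C, F; ACE→BDG adds G → {A, B, C, D, E, F, G}.
{A, C}⁺: C→BEF adds B, E, F; BC→DG adds D, G → {A, B, C, D, E, F, G}.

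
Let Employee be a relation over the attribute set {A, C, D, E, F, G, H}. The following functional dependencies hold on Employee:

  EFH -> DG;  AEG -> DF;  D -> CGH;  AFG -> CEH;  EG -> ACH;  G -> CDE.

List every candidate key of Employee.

(D); (G); (E, F, H)

{D}⁺: D→CGH adds C, G, H; G→CDE adds E; EG→ACH adds A; AEG→DF adds F → {A, C, D, E, F, G, H}.
{G}⁺: G→CDE adds C, D, E; D→CGH adds H; EG→ACH adds A; AEG→DF adds F → {A, C, D, E, F, G, H}.
{E, F, H}⁺: EFH→DG adds D, G; D→CGH adds C; EG→ACH adds A → {A, C, D, E, F, G, H}.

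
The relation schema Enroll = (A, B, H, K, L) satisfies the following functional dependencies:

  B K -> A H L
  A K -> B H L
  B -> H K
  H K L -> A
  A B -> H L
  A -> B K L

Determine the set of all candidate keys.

(A); (B); (H, K, L)

{A}⁺: A→BKL adds B, K, L; BK→AHL adds H → {A, B, H, K, L}.
{B}⁺: B→HK adds H, K; BK→AHL adds A, L → {A, B, H, K, L}.
{H, K, L}⁺: HKL→A adds A; A→BKL adds B → {A, B, H, K, L}. Minimal: {K, L}⁺ = {K, L}; {H, L}⁺ = {H, L}; {H, K}⁺ = {H, K} — none reach the full schema.
Any other superkey contains one of these as a subset, so there are no further candidate keys.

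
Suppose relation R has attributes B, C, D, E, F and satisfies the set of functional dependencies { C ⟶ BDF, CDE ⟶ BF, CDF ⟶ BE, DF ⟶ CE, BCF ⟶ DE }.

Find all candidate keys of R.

{C}⁺: C→BDF adds B, D, F; CDF→BE adds E → {B, C, D, E, F}.
{D, F}⁺: DF→CE adds C, E; C→BDF adds B → {B, C, D, E, F}. Minimal: {F}⁺ = {F}; {D}⁺ = {D} — none reach the full schema.

C, DF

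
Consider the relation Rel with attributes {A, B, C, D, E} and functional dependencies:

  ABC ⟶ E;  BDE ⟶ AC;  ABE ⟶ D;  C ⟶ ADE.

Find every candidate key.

Attribute B never appears on the right-hand side of any dependency, so B must belong to every candidate key.
{B}⁺ = {B}, which is not all of the schema, so we must add further attributes.
{B, C}⁺: C→ADE adds A, D, E → {A, B, C, D, E}. Minimal: {C}⁺ = {A, C, D, E}; {B}⁺ = {B} — none reach the full schema.
{A, B, E}⁺: ABE→D adds D; BDE→AC adds C → {A, B, C, D, E}. Minimal: {B, E}⁺ = {B, E}; {A, E}⁺ = {A, E}; {A, B}⁺ = {A, B} — none reach the full schema.
{B, D, E}⁺: BDE→AC adds A, C → {A, B, C, D, E}. Minimal: {D, E}⁺ = {D, E}; {B, E}⁺ = {B, E}; {B, D}⁺ = {B, D} — none reach the full schema.

{B, C}, {A, B, E}, {B, D, E}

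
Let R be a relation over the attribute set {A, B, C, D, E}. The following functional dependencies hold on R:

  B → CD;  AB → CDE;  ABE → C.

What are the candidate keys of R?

{A, B}⁺: B→CD adds C, D; AB→CDE adds E → {A, B, C, D, E}. Minimal: {B}⁺ = {B, C, D}; {A}⁺ = {A} — none reach the full schema.
No other minimal superkey exists.

{A, B}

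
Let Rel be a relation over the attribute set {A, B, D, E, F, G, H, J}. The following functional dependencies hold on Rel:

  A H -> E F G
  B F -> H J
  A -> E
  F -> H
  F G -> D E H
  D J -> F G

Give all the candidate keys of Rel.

ABF, ABH, ABDJ

Attributes A, B never appear on any right-hand side, so every candidate key must contain {A, B}.
{A, B}⁺ = {A, B, E}, which is not all of the schema, so we must add further attributes.
{A, B, F}⁺: BF→HJ adds H, J; A→E adds E; AH→EFG adds G; FG→DEH adds D → {A, B, D, E, F, G, H, J}.
{A, B, H}⁺: AH→EFG adds E, F, G; BF→HJ adds J; FG→DEH adds D → {A, B, D, E, F, G, H, J}.
{A, B, D, J}⁺: A→E adds E; DJ→FG adds F, G; BF→HJ adds H → {A, B, D, E, F, G, H, J}.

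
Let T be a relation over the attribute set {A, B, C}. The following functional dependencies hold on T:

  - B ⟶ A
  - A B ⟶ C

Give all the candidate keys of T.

{B}

{B}⁺: B→A adds A; AB→C adds C → {A, B, C}.
No other minimal superkey exists.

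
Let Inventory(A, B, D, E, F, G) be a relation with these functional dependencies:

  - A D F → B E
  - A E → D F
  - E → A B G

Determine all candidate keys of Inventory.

E; ADF

{E}⁺: E→ABG adds A, B, G; AE→DF adds D, F → {A, B, D, E, F, G}.
{A, D, F}⁺: ADF→BE adds B, E; E→ABG adds G → {A, B, D, E, F, G}. Minimal: {D, F}⁺ = {D, F}; {A, F}⁺ = {A, F}; {A, D}⁺ = {A, D} — none reach the full schema.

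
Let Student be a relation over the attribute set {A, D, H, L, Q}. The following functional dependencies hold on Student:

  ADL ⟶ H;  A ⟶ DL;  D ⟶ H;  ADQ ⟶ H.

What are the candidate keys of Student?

{A, Q}

{A, Q}⁺: A→DL adds D, L; D→H adds H → {A, D, H, L, Q}. Minimal: {Q}⁺ = {Q}; {A}⁺ = {A, D, H, L} — none reach the full schema.
No other minimal superkey exists.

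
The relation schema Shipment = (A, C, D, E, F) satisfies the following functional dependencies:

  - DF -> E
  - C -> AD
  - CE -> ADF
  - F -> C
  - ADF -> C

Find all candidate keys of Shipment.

{F}, {C, E}

{F}⁺: F→C adds C; C→AD adds A, D; DF→E adds E → {A, C, D, E, F}.
{C, E}⁺: C→AD adds A, D; CE→ADF adds F → {A, C, D, E, F}. Minimal: {E}⁺ = {E}; {C}⁺ = {A, C, D} — none reach the full schema.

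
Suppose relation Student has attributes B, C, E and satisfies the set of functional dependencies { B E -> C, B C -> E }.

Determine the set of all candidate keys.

(B, C), (B, E)

Attribute B never appears on the right-hand side of any dependency, so B must belong to every candidate key.
{B}⁺ = {B}, which is not all of the schema, so we must add further attributes.
{B, C}⁺: BC→E adds E → {B, C, E}.
{B, E}⁺: BE→C adds C → {B, C, E}.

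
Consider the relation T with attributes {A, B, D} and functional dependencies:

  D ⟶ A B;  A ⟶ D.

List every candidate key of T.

(A), (D)

{A}⁺: A→D adds D; D→AB adds B → {A, B, D}.
{D}⁺: D→AB adds A, B → {A, B, D}.
Any other superkey contains one of these as a subset, so there are no further candidate keys.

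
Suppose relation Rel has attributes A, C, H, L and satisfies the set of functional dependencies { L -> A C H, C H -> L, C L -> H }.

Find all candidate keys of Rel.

{L}, {C, H}

{L}⁺: L→ACH adds A, C, H → {A, C, H, L}.
{C, H}⁺: CH→L adds L; L→ACH adds A → {A, C, H, L}. Minimal: {H}⁺ = {H}; {C}⁺ = {C} — none reach the full schema.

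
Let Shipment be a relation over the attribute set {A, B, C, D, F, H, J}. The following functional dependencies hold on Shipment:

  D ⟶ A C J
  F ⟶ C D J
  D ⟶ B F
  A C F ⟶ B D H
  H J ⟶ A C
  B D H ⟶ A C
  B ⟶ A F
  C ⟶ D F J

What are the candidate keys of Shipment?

{B}⁺: B→AF adds A, F; F→CDJ adds C, D, J; ACF→BDH adds H → {A, B, C, D, F, H, J}.
{C}⁺: C→DFJ adds D, F, J; D→ACJ adds A; D→BF adds B; ACF→BDH adds H → {A, B, C, D, F, H, J}.
{D}⁺: D→ACJ adds A, C, J; D→BF adds B, F; ACF→BDH adds H → {A, B, C, D, F, H, J}.
{F}⁺: F→CDJ adds C, D, J; D→BF adds B; B→AF adds A; ACF→BDH adds H → {A, B, C, D, F, H, J}.
{H, J}⁺: HJ→AC adds A, C; C→DFJ adds D, F; D→BF adds B → {A, B, C, D, F, H, J}. Minimal: {J}⁺ = {J}; {H}⁺ = {H} — none reach the full schema.

(B), (C), (D), (F), (H, J)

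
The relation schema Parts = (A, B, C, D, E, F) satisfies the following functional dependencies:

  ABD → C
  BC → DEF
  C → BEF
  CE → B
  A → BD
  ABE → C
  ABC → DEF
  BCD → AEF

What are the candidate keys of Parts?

{A}; {C}

{A}⁺: A→BD adds B, D; ABD→C adds C; BC→DEF adds E, F → {A, B, C, D, E, F}.
{C}⁺: C→BEF adds B, E, F; BC→DEF adds D; BCD→AEF adds A → {A, B, C, D, E, F}.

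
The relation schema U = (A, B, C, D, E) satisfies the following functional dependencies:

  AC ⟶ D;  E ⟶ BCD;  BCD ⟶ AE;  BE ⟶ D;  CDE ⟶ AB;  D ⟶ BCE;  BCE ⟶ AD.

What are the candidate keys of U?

{D}⁺: D→BCE adds B, C, E; BCE→AD adds A → {A, B, C, D, E}.
{E}⁺: E→BCD adds B, C, D; BCD→AE adds A → {A, B, C, D, E}.
{A, C}⁺: AC→D adds D; D→BCE adds B, E → {A, B, C, D, E}.
Any other superkey contains one of these as a subset, so there are no further candidate keys.

(D), (E), (A, C)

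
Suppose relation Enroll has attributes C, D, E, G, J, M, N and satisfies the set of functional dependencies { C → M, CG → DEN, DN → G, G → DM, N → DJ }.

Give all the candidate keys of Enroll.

Attribute C never appears on the right-hand side of any dependency, so C must belong to every candidate key.
{C}⁺ = {C, M}, which is not all of the schema, so we must add further attributes.
{C, G}⁺: C→M adds M; CG→DEN adds D, E, N; N→DJ adds J → {C, D, E, G, J, M, N}. Minimal: {G}⁺ = {D, G, M}; {C}⁺ = {C, M} — none reach the full schema.
{C, N}⁺: C→M adds M; N→DJ adds D, J; DN→G adds G; CG→DEN adds E → {C, D, E, G, J, M, N}. Minimal: {N}⁺ = {D, G, J, M, N}; {C}⁺ = {C, M} — none reach the full schema.

(C, G); (C, N)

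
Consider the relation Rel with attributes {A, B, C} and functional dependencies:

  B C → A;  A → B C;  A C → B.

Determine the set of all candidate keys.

A, BC

{A}⁺: A→BC adds B, C → {A, B, C}.
{B, C}⁺: BC→A adds A → {A, B, C}. Minimal: {C}⁺ = {C}; {B}⁺ = {B} — none reach the full schema.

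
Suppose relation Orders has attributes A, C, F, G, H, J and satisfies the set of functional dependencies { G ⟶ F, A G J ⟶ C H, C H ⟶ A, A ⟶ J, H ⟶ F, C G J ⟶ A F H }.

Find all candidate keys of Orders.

(A, G), (C, G, H), (C, G, J)

Attribute G never appears on the right-hand side of any dependency, so G must belong to every candidate key.
{G}⁺ = {F, G}, which is not all of the schema, so we must add further attributes.
{A, G}⁺: G→F adds F; A→J adds J; AGJ→CH adds C, H → {A, C, F, G, H, J}. Minimal: {G}⁺ = {F, G}; {A}⁺ = {A, J} — none reach the full schema.
{C, G, H}⁺: G→F adds F; CH→A adds A; A→J adds J → {A, C, F, G, H, J}. Minimal: {G, H}⁺ = {F, G, H}; {C, H}⁺ = {A, C, F, H, J}; {C, G}⁺ = {C, F, G} — none reach the full schema.
{C, G, J}⁺: G→F adds F; CGJ→AFH adds A, H → {A, C, F, G, H, J}. Minimal: {G, J}⁺ = {F, G, J}; {C, J}⁺ = {C, J}; {C, G}⁺ = {C, F, G} — none reach the full schema.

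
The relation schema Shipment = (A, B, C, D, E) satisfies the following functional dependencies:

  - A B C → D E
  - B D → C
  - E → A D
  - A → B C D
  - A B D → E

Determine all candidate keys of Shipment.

(A), (E)

{A}⁺: A→BCD adds B, C, D; ABD→E adds E → {A, B, C, D, E}.
{E}⁺: E→AD adds A, D; A→BCD adds B, C → {A, B, C, D, E}.
Any other superkey contains one of these as a subset, so there are no further candidate keys.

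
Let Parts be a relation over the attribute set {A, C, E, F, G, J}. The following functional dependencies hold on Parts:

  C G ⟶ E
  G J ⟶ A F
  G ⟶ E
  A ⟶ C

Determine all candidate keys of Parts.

{G, J}⁺: GJ→AF adds A, F; G→E adds E; A→C adds C → {A, C, E, F, G, J}. Minimal: {J}⁺ = {J}; {G}⁺ = {E, G} — none reach the full schema.

(G, J)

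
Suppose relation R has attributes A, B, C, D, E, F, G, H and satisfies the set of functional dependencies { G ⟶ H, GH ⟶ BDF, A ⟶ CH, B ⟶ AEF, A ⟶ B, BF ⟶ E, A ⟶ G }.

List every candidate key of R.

{A}⁺: A→CH adds C, H; A→B adds B; A→G adds G; GH→BDF adds D, F; B→AEF adds E → {A, B, C, D, E, F, G, H}.
{B}⁺: B→AEF adds A, E, F; A→G adds G; G→H adds H; GH→BDF adds D; A→CH adds C → {A, B, C, D, E, F, G, H}.
{G}⁺: G→H adds H; GH→BDF adds B, D, F; B→AEF adds A, E; A→CH adds C → {A, B, C, D, E, F, G, H}.
Any other superkey contains one of these as a subset, so there are no further candidate keys.

(A), (B), (G)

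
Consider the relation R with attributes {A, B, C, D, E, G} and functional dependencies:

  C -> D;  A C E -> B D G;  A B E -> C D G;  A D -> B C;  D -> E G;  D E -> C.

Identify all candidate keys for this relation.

{A, C}⁺: C→D adds D; AD→BC adds B; D→EG adds E, G → {A, B, C, D, E, G}.
{A, D}⁺: AD→BC adds B, C; D→EG adds E, G → {A, B, C, D, E, G}.
{A, B, E}⁺: ABE→CDG adds C, D, G → {A, B, C, D, E, G}.

{A, C}, {A, D}, {A, B, E}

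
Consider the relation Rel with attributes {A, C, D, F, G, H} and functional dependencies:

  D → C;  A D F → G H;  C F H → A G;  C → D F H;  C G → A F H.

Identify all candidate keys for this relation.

{C}⁺: C→DFH adds D, F, H; CFH→AG adds A, G → {A, C, D, F, G, H}.
{D}⁺: D→C adds C; C→DFH adds F, H; CFH→AG adds A, G → {A, C, D, F, G, H}.
Any other superkey contains one of these as a subset, so there are no further candidate keys.

{C}, {D}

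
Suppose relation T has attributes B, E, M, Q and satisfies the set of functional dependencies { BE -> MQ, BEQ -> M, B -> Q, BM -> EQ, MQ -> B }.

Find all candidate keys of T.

{B, E}⁺: BE→MQ adds M, Q → {B, E, M, Q}.
{B, M}⁺: B→Q adds Q; BM→EQ adds E → {B, E, M, Q}.
{M, Q}⁺: MQ→B adds B; BM→EQ adds E → {B, E, M, Q}.

(B, E); (B, M); (M, Q)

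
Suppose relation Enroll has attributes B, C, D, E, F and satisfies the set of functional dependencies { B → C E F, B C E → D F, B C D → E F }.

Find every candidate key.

{B}

Attribute B never appears on the right-hand side of any dependency, so B must belong to every candidate key.
{B}⁺ = {B, C, D, E, F}, which is all of the schema, so {B} is the only candidate key.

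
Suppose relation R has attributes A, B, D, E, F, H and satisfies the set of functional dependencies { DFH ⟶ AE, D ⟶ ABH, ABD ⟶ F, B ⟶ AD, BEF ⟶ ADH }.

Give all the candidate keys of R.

{B}; {D}

{B}⁺: B→AD adds A, D; D→ABH adds H; ABD→F adds F; DFH→AE adds E → {A, B, D, E, F, H}.
{D}⁺: D→ABH adds A, B, H; ABD→F adds F; DFH→AE adds E → {A, B, D, E, F, H}.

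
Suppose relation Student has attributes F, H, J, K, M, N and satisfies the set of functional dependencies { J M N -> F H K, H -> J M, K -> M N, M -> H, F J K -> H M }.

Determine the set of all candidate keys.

{K}, {H, N}, {M, N}

{K}⁺: K→MN adds M, N; M→H adds H; H→JM adds J; JMN→FHK adds F → {F, H, J, K, M, N}.
{H, N}⁺: H→JM adds J, M; JMN→FHK adds F, K → {F, H, J, K, M, N}. Minimal: {N}⁺ = {N}; {H}⁺ = {H, J, M} — none reach the full schema.
{M, N}⁺: M→H adds H; H→JM adds J; JMN→FHK adds F, K → {F, H, J, K, M, N}. Minimal: {N}⁺ = {N}; {M}⁺ = {H, J, M} — none reach the full schema.
Any other superkey contains one of these as a subset, so there are no further candidate keys.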